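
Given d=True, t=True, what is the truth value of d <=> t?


Biconditional is true when both operands have the same truth value.
Substitute: d=True, t=True.
True <=> True evaluates to True.

True


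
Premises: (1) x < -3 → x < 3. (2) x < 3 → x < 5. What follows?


Hypothetical syllogism: from (P → Q) and (Q → R), infer (P → R).
Chain the two implications through the shared middle term 'x < 3'.

x < -3 → x < 5


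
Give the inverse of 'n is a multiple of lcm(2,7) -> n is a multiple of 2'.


The inverse of (P → Q) is (¬P → ¬Q). It is equivalent to the converse, not to the original.
Here P = 'n is a multiple of lcm(2,7)' and Q = 'n is a multiple of 2'.

If not (n is a multiple of lcm(2,7)), then not (n is a multiple of 2).


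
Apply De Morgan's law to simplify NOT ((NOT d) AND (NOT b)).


De Morgan: the negation of a conjunction is the disjunction of the negations.
Distribute NOT across AND, flipping it to OR, and negate each literal.

d OR b


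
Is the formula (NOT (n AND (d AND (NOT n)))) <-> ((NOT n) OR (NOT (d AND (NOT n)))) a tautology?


Build the truth table over {d, n}:
d | n | φ
---------
F | F | T
T | F | T
F | T | T
T | T | T
Every row evaluates to true.

Yes, it is a tautology.


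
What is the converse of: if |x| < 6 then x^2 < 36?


The converse of (P → Q) is (Q → P). It is not in general equivalent to the original.
Here P = '|x| < 6' and Q = 'x^2 < 36'.

If x^2 < 36, then |x| < 6.


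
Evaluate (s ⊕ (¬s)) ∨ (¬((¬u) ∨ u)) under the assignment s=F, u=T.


Substitute s=F, u=T:
¬s = T
s ⊕ (¬s) = F ⊕ T = T
¬u = F
(¬u) ∨ u = F ∨ T = T
¬((¬u) ∨ u) = F
(s ⊕ (¬s)) ∨ (¬((¬u) ∨ u)) = T ∨ F = T

T


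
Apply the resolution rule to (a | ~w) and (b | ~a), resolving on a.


The clauses contain complementary literals a and ~a.
Resolution eliminates this pair and disjoins the remaining literals (merging duplicates).

(~w | b)


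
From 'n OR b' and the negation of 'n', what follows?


Disjunctive syllogism: from (P ∨ Q) and ¬P, infer Q.
One disjunct, 'n', is ruled out; the other must hold.

b


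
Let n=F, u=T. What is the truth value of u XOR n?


Substitute n=F, u=T:
u XOR n = T XOR F = T

T


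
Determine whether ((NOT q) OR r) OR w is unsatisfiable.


Truth table over {q, r, w}:
q | r | w | φ
-------------
F | F | F | T
T | F | F | F
F | T | F | T
T | T | F | T
F | F | T | T
T | F | T | T
F | T | T | T
T | T | T | T
Satisfying assignment at row 1: q=F, r=F, w=F gives T.

No, it is not a contradiction.


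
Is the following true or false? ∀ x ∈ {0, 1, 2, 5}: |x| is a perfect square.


Evaluate the predicate on each element: 0:T, 1:T, 2:F, 5:F.
Counterexample x = 2 fails the predicate.

F


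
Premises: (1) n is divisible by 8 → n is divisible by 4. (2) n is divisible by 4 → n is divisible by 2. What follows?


Hypothetical syllogism: from (P → Q) and (Q → R), infer (P → R).
Chain the two implications through the shared middle term 'n is divisible by 4'.

n is divisible by 8 → n is divisible by 2


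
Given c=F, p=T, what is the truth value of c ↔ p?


Biconditional is true when both operands have the same truth value.
Substitute: c=F, p=T.
F ↔ T evaluates to F.

F


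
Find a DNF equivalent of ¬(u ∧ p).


Step 1: Apply De Morgan: ¬(u ∧ p) = ¬u ∨ ¬p.

(¬u) ∨ (¬p)


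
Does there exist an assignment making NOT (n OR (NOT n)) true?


Check all 2 assignments over {n}:
n | φ
-----
F | F
T | F
No assignment makes the formula true.

Unsatisfiable.


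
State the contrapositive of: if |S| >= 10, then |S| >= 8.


The contrapositive of (P → Q) is (¬Q → ¬P); it is logically equivalent to the original.
Here P = '|S| >= 10' and Q = '|S| >= 8'.

If not (|S| >= 8), then not (|S| >= 10).


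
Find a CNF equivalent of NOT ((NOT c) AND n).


Step 1: Apply De Morgan: ¬((¬c) ∧ n) = ¬(¬c) ∨ ¬n.
Step 2: Eliminate any double negations (¬¬X = X).

c OR (NOT n)


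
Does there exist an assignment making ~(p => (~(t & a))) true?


Search for a satisfying assignment over {a, p, t}.
Try a=True, p=True, t=True: the formula evaluates to True.
A satisfying assignment exists.

Satisfiable.


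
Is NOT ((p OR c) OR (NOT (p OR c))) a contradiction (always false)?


Truth table over {c, p}:
c | p | φ
---------
F | F | F
T | F | F
F | T | F
T | T | F
Every row is false.

Yes, it is a contradiction.


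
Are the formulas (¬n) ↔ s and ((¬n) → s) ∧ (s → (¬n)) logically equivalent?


Compare truth tables:
n | s | φ | ψ
-------------
F | F | F | F
T | F | T | T
F | T | T | T
T | T | F | F
The columns φ and ψ agree on every row.

Yes, they are logically equivalent.


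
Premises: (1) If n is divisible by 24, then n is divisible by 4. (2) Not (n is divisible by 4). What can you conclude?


Modus tollens: from (P → Q) and ¬Q, infer ¬P.
Q = 'n is divisible by 4' is denied; since P → Q, P must also fail.

Not (n is divisible by 24).


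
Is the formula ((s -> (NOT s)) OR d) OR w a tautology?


Build the truth table over {d, s, w}:
d | s | w | φ
-------------
F | F | F | T
T | F | F | T
F | T | F | F
T | T | F | T
F | F | T | T
T | F | T | T
F | T | T | T
T | T | T | T
Counterexample at row 3: with d=F, s=T, w=F, the formula is F.

No, it is not a tautology.


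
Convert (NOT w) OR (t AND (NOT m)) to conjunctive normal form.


Step 1: Distribute ∨ over ∧: (¬w) ∨ (t ∧ (¬m)) = ((¬w) ∨ t) ∧ ((¬w) ∨ (¬m)).

((NOT w) OR t) AND ((NOT w) OR (NOT m))


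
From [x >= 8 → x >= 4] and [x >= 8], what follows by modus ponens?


Modus ponens: from (P → Q) and P, infer Q.
P = 'x >= 8' is asserted, and P → Q holds, so Q follows.

x >= 4.


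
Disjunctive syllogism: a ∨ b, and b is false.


Disjunctive syllogism: from (P ∨ Q) and ¬P, infer Q.
One disjunct, 'b', is ruled out; the other must hold.

a


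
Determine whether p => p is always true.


Build the truth table over {p}:
p | φ
-----
False | True
True | True
Every row evaluates to true.

Yes, it is a tautology.


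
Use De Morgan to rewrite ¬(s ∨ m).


De Morgan: the negation of a disjunction is the conjunction of the negations.
Distribute ¬ across ∨, flipping it to ∧, and negate each literal.

(¬s) ∧ (¬m)


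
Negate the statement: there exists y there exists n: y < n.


Negation flips each quantifier (∀↔∃) and negates the inner predicate.
¬(there exists y there exists n: φ) = for all y for all n: ¬φ.

for all y for all n: NOT(y < n)


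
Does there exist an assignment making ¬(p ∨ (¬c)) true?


Search for a satisfying assignment over {c, p}.
Try c=T, p=F: the formula evaluates to T.
A satisfying assignment exists.

Satisfiable.


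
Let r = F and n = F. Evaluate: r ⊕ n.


Exclusive or is true when exactly one operand is true.
Substitute: r=F, n=F.
F ⊕ F evaluates to F.

F


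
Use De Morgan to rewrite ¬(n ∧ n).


De Morgan: the negation of a conjunction is the disjunction of the negations.
Distribute ¬ across ∧, flipping it to ∨, and negate each literal.

(¬n) ∨ (¬n)


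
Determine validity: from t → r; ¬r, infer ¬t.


This matches the form of modus tollens: the conclusion follows in every model of the premises.

Valid.


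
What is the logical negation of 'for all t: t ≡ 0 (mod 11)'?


¬(for all x: φ) = there exists x: ¬φ, and ¬(there exists x: φ) = for all x: ¬φ.
Apply to the universal statement.

there exists t: NOT(t ≡ 0 (mod 11))


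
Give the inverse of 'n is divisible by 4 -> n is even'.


The inverse of (P → Q) is (¬P → ¬Q). It is equivalent to the converse, not to the original.
Here P = 'n is divisible by 4' and Q = 'n is even'.

If not (n is divisible by 4), then not (n is even).


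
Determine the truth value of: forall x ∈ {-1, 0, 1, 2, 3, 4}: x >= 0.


Evaluate the predicate on each element: -1:False, 0:True, 1:True, 2:True, 3:True, 4:True.
Counterexample x = -1 fails the predicate.

False


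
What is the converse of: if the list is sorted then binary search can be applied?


The converse of (P → Q) is (Q → P). It is not in general equivalent to the original.
Here P = 'the list is sorted' and Q = 'binary search can be applied'.

If binary search can be applied, then the list is sorted.


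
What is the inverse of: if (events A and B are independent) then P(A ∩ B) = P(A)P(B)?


The inverse of (P → Q) is (¬P → ¬Q). It is equivalent to the converse, not to the original.
Here P = '(events A and B are independent)' and Q = 'P(A ∩ B) = P(A)P(B)'.

If not ((events A and B are independent)), then not (P(A ∩ B) = P(A)P(B)).


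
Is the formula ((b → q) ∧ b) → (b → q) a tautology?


Build the truth table over {b, q}:
b | q | φ
---------
F | F | T
T | F | T
F | T | T
T | T | T
Every row evaluates to true.

Yes, it is a tautology.


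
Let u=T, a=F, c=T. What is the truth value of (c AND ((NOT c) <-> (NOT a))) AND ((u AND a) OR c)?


Substitute u=T, a=F, c=T:
NOT c = F
NOT a = T
(NOT c) <-> (NOT a) = F <-> T = F
c AND ((NOT c) <-> (NOT a)) = T AND F = F
u AND a = T AND F = F
(u AND a) OR c = F OR T = T
(c AND ((NOT c) <-> (NOT a))) AND ((u AND a) OR c) = F AND T = F

F


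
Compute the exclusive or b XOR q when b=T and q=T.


Exclusive or is true when exactly one operand is true.
Substitute: b=T, q=T.
T XOR T evaluates to F.

F


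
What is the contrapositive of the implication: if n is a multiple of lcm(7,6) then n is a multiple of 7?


The contrapositive of (P → Q) is (¬Q → ¬P); it is logically equivalent to the original.
Here P = 'n is a multiple of lcm(7,6)' and Q = 'n is a multiple of 7'.

If not (n is a multiple of 7), then not (n is a multiple of lcm(7,6)).


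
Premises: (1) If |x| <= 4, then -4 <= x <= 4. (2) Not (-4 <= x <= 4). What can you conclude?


Modus tollens: from (P → Q) and ¬Q, infer ¬P.
Q = '-4 <= x <= 4' is denied; since P → Q, P must also fail.

Not (|x| <= 4).


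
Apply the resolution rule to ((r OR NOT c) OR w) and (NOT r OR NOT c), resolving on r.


The clauses contain complementary literals r and NOTr.
Resolution eliminates this pair and disjoins the remaining literals (merging duplicates).

(w OR NOT c)


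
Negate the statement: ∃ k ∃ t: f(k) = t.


Negation flips each quantifier (∀↔∃) and negates the inner predicate.
¬(∃ k ∃ t: φ) = ∀ k ∀ t: ¬φ.

∀ k ∀ t: ¬(f(k) = t)


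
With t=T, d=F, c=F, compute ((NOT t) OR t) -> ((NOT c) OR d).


Substitute t=T, d=F, c=F:
NOT t = F
(NOT t) OR t = F OR T = T
NOT c = T
(NOT c) OR d = T OR F = T
((NOT t) OR t) -> ((NOT c) OR d) = T -> T = T

T


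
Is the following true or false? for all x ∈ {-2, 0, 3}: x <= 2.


Evaluate the predicate on each element: -2:T, 0:T, 3:F.
Counterexample x = 3 fails the predicate.

F


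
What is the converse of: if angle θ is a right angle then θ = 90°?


The converse of (P → Q) is (Q → P). It is not in general equivalent to the original.
Here P = 'angle θ is a right angle' and Q = 'θ = 90°'.

If θ = 90°, then angle θ is a right angle.


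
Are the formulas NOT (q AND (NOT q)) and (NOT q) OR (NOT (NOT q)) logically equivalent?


Compare truth tables:
q | φ | ψ
---------
F | T | T
T | T | T
The columns φ and ψ agree on every row.

Yes, they are logically equivalent.


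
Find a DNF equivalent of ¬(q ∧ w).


Step 1: Apply De Morgan: ¬(q ∧ w) = ¬q ∨ ¬w.

(¬q) ∨ (¬w)


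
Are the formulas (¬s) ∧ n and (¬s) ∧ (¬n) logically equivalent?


Compare truth tables:
n | s | φ | ψ
-------------
F | F | F | T
T | F | T | F
F | T | F | F
T | T | F | F
They differ at row 1 (n=F, s=F): φ=F but ψ=T.

No, they are not logically equivalent.


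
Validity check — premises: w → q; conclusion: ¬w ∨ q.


This matches the form of material implication: the conclusion follows in every model of the premises.

Valid.


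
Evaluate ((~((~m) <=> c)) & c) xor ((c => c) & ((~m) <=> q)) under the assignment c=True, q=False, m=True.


Substitute c=True, q=False, m=True:
~m = False
(~m) <=> c = False <=> True = False
~((~m) <=> c) = True
(~((~m) <=> c)) & c = True & True = True
c => c = True => True = True
~m = False
(~m) <=> q = False <=> False = True
(c => c) & ((~m) <=> q) = True & True = True
((~((~m) <=> c)) & c) xor ((c => c) & ((~m) <=> q)) = True xor True = False

False


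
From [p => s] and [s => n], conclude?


Hypothetical syllogism: from (P → Q) and (Q → R), infer (P → R).
Chain the two implications through the shared middle term 's'.

p => n


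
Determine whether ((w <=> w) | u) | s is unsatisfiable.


Truth table over {s, u, w}:
s | u | w | φ
-------------
False | False | False | True
True | False | False | True
False | True | False | True
True | True | False | True
False | False | True | True
True | False | True | True
False | True | True | True
True | True | True | True
Satisfying assignment at row 1: s=False, u=False, w=False gives True.

No, it is not a contradiction.


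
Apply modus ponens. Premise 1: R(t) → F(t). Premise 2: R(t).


Modus ponens: from (P → Q) and P, infer Q.
P = 'R(t)' is asserted, and P → Q holds, so Q follows.

F(t).


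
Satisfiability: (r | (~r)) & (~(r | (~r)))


Check all 2 assignments over {r}:
r | φ
-----
False | False
True | False
No assignment makes the formula true.

Unsatisfiable.


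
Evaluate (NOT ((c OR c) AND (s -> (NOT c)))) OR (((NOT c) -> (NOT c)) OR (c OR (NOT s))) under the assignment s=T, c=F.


Substitute s=T, c=F:
… (earlier sub-steps elided)
s -> (NOT c) = T -> T = T
(c OR c) AND (s -> (NOT c)) = F AND T = F
NOT ((c OR c) AND (s -> (NOT c))) = T
NOT c = T
NOT c = T
(NOT c) -> (NOT c) = T -> T = T
NOT s = F
c OR (NOT s) = F OR F = F
((NOT c) -> (NOT c)) OR (c OR (NOT s)) = T OR F = T
(NOT ((c OR c) AND (s -> (NOT c)))) OR (((NOT c) -> (NOT c)) OR (c OR (NOT s))) = T OR T = T

T


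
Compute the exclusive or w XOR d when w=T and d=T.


Exclusive or is true when exactly one operand is true.
Substitute: w=T, d=T.
T XOR T evaluates to F.

F


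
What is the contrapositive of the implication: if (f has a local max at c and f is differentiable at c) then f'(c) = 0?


The contrapositive of (P → Q) is (¬Q → ¬P); it is logically equivalent to the original.
Here P = '(f has a local max at c and f is differentiable at c)' and Q = 'f'(c) = 0'.

If not (f'(c) = 0), then not ((f has a local max at c and f is differentiable at c)).


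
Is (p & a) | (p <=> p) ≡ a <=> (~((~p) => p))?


Compare truth tables:
a | p | φ | ψ
-------------
False | False | True | False
True | False | True | True
False | True | True | True
True | True | True | False
They differ at row 1 (a=False, p=False): φ=True but ψ=False.

No, they are not logically equivalent.


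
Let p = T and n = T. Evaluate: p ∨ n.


Disjunction is false only when both operands are false.
Substitute: p=T, n=T.
T ∨ T evaluates to T.

T


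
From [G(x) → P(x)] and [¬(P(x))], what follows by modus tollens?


Modus tollens: from (P → Q) and ¬Q, infer ¬P.
Q = 'P(x)' is denied; since P → Q, P must also fail.

Not (G(x)).


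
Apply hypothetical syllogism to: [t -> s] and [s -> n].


Hypothetical syllogism: from (P → Q) and (Q → R), infer (P → R).
Chain the two implications through the shared middle term 's'.

t -> n


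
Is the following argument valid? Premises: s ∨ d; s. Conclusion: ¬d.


This is affirming a disjunct (fallacy). There exist truth assignments where the premises are all true but the conclusion is false.

Invalid.


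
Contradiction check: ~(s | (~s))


Truth table over {s}:
s | φ
-----
False | False
True | False
Every row is false.

Yes, it is a contradiction.


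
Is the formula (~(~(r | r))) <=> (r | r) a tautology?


Build the truth table over {r}:
r | φ
-----
False | True
True | True
Every row evaluates to true.

Yes, it is a tautology.


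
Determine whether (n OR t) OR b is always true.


Build the truth table over {b, n, t}:
b | n | t | φ
-------------
F | F | F | F
T | F | F | T
F | T | F | T
T | T | F | T
F | F | T | T
T | F | T | T
F | T | T | T
T | T | T | T
Counterexample at row 1: with b=F, n=F, t=F, the formula is F.

No, it is not a tautology.


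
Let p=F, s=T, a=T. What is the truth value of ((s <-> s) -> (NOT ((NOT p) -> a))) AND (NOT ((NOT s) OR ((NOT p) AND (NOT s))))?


Substitute p=F, s=T, a=T:
… (earlier sub-steps elided)
(NOT p) -> a = T -> T = T
NOT ((NOT p) -> a) = F
(s <-> s) -> (NOT ((NOT p) -> a)) = T -> F = F
NOT s = F
NOT p = T
NOT s = F
(NOT p) AND (NOT s) = T AND F = F
(NOT s) OR ((NOT p) AND (NOT s)) = F OR F = F
NOT ((NOT s) OR ((NOT p) AND (NOT s))) = T
((s <-> s) -> (NOT ((NOT p) -> a))) AND (NOT ((NOT s) OR ((NOT p) AND (NOT s)))) = F AND T = F

F


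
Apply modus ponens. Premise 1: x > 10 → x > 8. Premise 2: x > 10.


Modus ponens: from (P → Q) and P, infer Q.
P = 'x > 10' is asserted, and P → Q holds, so Q follows.

x > 8.


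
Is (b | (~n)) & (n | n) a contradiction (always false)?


Truth table over {b, n}:
b | n | φ
---------
False | False | False
True | False | False
False | True | False
True | True | True
Satisfying assignment at row 4: b=True, n=True gives True.

No, it is not a contradiction.


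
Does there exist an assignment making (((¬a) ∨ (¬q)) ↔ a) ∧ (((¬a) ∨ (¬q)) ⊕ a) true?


Check all 4 assignments over {a, q}:
a | q | φ
---------
F | F | F
T | F | F
F | T | F
T | T | F
No assignment makes the formula true.

Unsatisfiable.


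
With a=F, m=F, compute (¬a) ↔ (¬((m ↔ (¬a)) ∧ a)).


Substitute a=F, m=F:
¬a = T
¬a = T
m ↔ (¬a) = F ↔ T = F
(m ↔ (¬a)) ∧ a = F ∧ F = F
¬((m ↔ (¬a)) ∧ a) = T
(¬a) ↔ (¬((m ↔ (¬a)) ∧ a)) = T ↔ T = T

T


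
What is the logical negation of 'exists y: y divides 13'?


¬(forall x: φ) = exists x: ¬φ, and ¬(exists x: φ) = forall x: ¬φ.
Apply to the existential statement.

forall y: ~(y divides 13)


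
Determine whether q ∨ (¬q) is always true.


Build the truth table over {q}:
q | φ
-----
F | T
T | T
Every row evaluates to true.

Yes, it is a tautology.


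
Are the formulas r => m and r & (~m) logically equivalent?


Compare truth tables:
m | r | φ | ψ
-------------
False | False | True | False
True | False | True | False
False | True | False | True
True | True | True | False
They differ at row 1 (m=False, r=False): φ=True but ψ=False.

No, they are not logically equivalent.


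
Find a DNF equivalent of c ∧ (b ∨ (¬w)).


Step 1: Distribute ∧ over ∨: c ∧ (b ∨ (¬w)) = (c ∧ b) ∨ (c ∧ (¬w)).

(c ∧ b) ∨ (c ∧ (¬w))


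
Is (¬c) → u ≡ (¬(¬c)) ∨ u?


Compare truth tables:
c | u | φ | ψ
-------------
F | F | F | F
T | F | T | T
F | T | T | T
T | T | T | T
The columns φ and ψ agree on every row.

Yes, they are logically equivalent.


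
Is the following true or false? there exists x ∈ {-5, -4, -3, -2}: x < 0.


Evaluate the predicate on each element: -5:T, -4:T, -3:T, -2:T.
Witness x = -5 satisfies the predicate.

T


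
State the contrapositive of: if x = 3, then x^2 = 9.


The contrapositive of (P → Q) is (¬Q → ¬P); it is logically equivalent to the original.
Here P = 'x = 3' and Q = 'x^2 = 9'.

If not (x^2 = 9), then not (x = 3).


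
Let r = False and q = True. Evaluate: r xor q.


Exclusive or is true when exactly one operand is true.
Substitute: r=False, q=True.
False xor True evaluates to True.

True


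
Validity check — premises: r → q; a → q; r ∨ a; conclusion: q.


This matches the form of proof by cases: the conclusion follows in every model of the premises.

Valid.


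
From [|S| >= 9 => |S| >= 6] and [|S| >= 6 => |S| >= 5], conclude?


Hypothetical syllogism: from (P → Q) and (Q → R), infer (P → R).
Chain the two implications through the shared middle term '|S| >= 6'.

|S| >= 9 => |S| >= 5


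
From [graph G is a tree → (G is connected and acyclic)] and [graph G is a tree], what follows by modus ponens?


Modus ponens: from (P → Q) and P, infer Q.
P = 'graph G is a tree' is asserted, and P → Q holds, so Q follows.

(G is connected and acyclic).


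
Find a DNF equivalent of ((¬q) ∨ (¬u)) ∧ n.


Step 1: Distribute ∧ over ∨: ((¬q) ∨ (¬u)) ∧ n = ((¬q) ∧ n) ∨ ((¬u) ∧ n).

((¬q) ∧ n) ∨ ((¬u) ∧ n)


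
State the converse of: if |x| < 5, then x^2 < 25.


The converse of (P → Q) is (Q → P). It is not in general equivalent to the original.
Here P = '|x| < 5' and Q = 'x^2 < 25'.

If x^2 < 25, then |x| < 5.


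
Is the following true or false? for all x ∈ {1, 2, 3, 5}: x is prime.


Evaluate the predicate on each element: 1:F, 2:T, 3:T, 5:T.
Counterexample x = 1 fails the predicate.

F


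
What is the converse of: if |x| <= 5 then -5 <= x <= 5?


The converse of (P → Q) is (Q → P). It is not in general equivalent to the original.
Here P = '|x| <= 5' and Q = '-5 <= x <= 5'.

If -5 <= x <= 5, then |x| <= 5.


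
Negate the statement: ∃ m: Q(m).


¬(∀ x: φ) = ∃ x: ¬φ, and ¬(∃ x: φ) = ∀ x: ¬φ.
Apply to the existential statement.

∀ m: ¬(Q(m))


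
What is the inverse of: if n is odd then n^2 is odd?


The inverse of (P → Q) is (¬P → ¬Q). It is equivalent to the converse, not to the original.
Here P = 'n is odd' and Q = 'n^2 is odd'.

If not (n is odd), then not (n^2 is odd).


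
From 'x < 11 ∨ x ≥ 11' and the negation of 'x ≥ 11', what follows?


Disjunctive syllogism: from (P ∨ Q) and ¬P, infer Q.
One disjunct, 'x ≥ 11', is ruled out; the other must hold.

x < 11


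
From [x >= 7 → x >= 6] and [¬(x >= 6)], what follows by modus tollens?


Modus tollens: from (P → Q) and ¬Q, infer ¬P.
Q = 'x >= 6' is denied; since P → Q, P must also fail.

Not (x >= 7).


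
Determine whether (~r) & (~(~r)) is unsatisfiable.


Truth table over {r}:
r | φ
-----
False | False
True | False
Every row is false.

Yes, it is a contradiction.


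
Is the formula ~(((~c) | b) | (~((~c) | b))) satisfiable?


Check all 4 assignments over {b, c}:
b | c | φ
---------
False | False | False
True | False | False
False | True | False
True | True | False
No assignment makes the formula true.

Unsatisfiable.


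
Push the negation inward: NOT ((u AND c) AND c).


De Morgan: the negation of a conjunction is the disjunction of the negations.
Distribute NOT across AND, flipping it to OR, and negate each literal.

((NOT u) OR (NOT c)) OR (NOT c)


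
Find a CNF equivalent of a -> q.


Step 1: Rewrite a → q as ¬a ∨ q.

(NOT a) OR q


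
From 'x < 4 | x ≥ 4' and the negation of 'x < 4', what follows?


Disjunctive syllogism: from (P ∨ Q) and ¬P, infer Q.
One disjunct, 'x < 4', is ruled out; the other must hold.

x ≥ 4


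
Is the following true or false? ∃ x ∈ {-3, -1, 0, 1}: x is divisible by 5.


Evaluate the predicate on each element: -3:F, -1:F, 0:T, 1:F.
Witness x = 0 satisfies the predicate.

T


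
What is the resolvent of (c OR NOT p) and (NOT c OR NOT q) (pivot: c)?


The clauses contain complementary literals c and NOTc.
Resolution eliminates this pair and disjoins the remaining literals (merging duplicates).

(NOT p OR NOT q)


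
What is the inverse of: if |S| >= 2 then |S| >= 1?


The inverse of (P → Q) is (¬P → ¬Q). It is equivalent to the converse, not to the original.
Here P = '|S| >= 2' and Q = '|S| >= 1'.

If not (|S| >= 2), then not (|S| >= 1).


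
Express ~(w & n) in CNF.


Step 1: Apply De Morgan: ¬(w ∧ n) = ¬w ∨ ¬n.

(~w) | (~n)


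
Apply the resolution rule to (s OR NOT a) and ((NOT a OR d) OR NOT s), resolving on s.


The clauses contain complementary literals s and NOTs.
Resolution eliminates this pair and disjoins the remaining literals (merging duplicates).

(NOT a OR d)


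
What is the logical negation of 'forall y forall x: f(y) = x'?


Negation flips each quantifier (∀↔∃) and negates the inner predicate.
¬(forall y forall x: φ) = exists y exists x: ¬φ.

exists y exists x: ~(f(y) = x)


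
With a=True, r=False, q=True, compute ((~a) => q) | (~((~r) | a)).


Substitute a=True, r=False, q=True:
~a = False
(~a) => q = False => True = True
~r = True
(~r) | a = True | True = True
~((~r) | a) = False
((~a) => q) | (~((~r) | a)) = True | False = True

True


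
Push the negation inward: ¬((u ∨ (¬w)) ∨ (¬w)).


De Morgan: the negation of a disjunction is the conjunction of the negations.
Distribute ¬ across ∨, flipping it to ∧, and negate each literal.

((¬u) ∧ w) ∧ w


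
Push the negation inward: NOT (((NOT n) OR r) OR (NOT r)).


De Morgan: the negation of a disjunction is the conjunction of the negations.
Distribute NOT across OR, flipping it to AND, and negate each literal.

(n AND (NOT r)) AND r


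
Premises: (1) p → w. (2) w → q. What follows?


Hypothetical syllogism: from (P → Q) and (Q → R), infer (P → R).
Chain the two implications through the shared middle term 'w'.

p → q


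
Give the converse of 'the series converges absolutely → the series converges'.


The converse of (P → Q) is (Q → P). It is not in general equivalent to the original.
Here P = 'the series converges absolutely' and Q = 'the series converges'.

If the series converges, then the series converges absolutely.


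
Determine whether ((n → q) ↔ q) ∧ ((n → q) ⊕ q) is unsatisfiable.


Truth table over {n, q}:
n | q | φ
---------
F | F | F
T | F | F
F | T | F
T | T | F
Every row is false.

Yes, it is a contradiction.


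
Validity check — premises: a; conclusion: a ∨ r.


This matches the form of disjunction introduction: the conclusion follows in every model of the premises.

Valid.


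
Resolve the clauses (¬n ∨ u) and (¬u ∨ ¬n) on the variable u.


The clauses contain complementary literals u and ¬u.
Resolution eliminates this pair and disjoins the remaining literals (merging duplicates).

¬n


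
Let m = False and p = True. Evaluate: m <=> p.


Biconditional is true when both operands have the same truth value.
Substitute: m=False, p=True.
False <=> True evaluates to False.

False


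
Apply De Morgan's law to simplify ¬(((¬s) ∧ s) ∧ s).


De Morgan: the negation of a conjunction is the disjunction of the negations.
Distribute ¬ across ∧, flipping it to ∨, and negate each literal.

(s ∨ (¬s)) ∨ (¬s)


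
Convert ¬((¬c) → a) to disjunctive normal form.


Step 1: Rewrite implication then negate: ¬(¬(¬c) ∨ a) = (¬c) ∧ ¬a.

(¬c) ∧ (¬a)


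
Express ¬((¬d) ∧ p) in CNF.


Step 1: Apply De Morgan: ¬((¬d) ∧ p) = ¬(¬d) ∨ ¬p.
Step 2: Eliminate any double negations (¬¬X = X).

d ∨ (¬p)


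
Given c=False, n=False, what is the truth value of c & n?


Conjunction is true only when both operands are true.
Substitute: c=False, n=False.
False & False evaluates to False.

False


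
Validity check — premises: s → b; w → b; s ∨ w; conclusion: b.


This matches the form of proof by cases: the conclusion follows in every model of the premises.

Valid.


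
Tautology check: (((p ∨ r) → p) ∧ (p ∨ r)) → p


Build the truth table over {p, r}:
p | r | φ
---------
F | F | T
T | F | T
F | T | T
T | T | T
Every row evaluates to true.

Yes, it is a tautology.


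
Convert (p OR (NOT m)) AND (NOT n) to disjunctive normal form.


Step 1: Distribute ∧ over ∨: (p ∨ (¬m)) ∧ (¬n) = (p ∧ (¬n)) ∨ ((¬m) ∧ (¬n)).

(p AND (NOT n)) OR ((NOT m) AND (NOT n))


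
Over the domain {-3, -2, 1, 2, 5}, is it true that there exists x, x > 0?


Evaluate the predicate on each element: -3:F, -2:F, 1:T, 2:T, 5:T.
Witness x = 1 satisfies the predicate.

T


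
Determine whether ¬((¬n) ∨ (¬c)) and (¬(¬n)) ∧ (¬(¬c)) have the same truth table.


Compare truth tables:
c | n | φ | ψ
-------------
F | F | F | F
T | F | F | F
F | T | F | F
T | T | T | T
The columns φ and ψ agree on every row.

Yes, they are logically equivalent.


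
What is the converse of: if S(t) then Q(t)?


The converse of (P → Q) is (Q → P). It is not in general equivalent to the original.
Here P = 'S(t)' and Q = 'Q(t)'.

If Q(t), then S(t).


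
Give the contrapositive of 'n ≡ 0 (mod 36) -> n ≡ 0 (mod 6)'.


The contrapositive of (P → Q) is (¬Q → ¬P); it is logically equivalent to the original.
Here P = 'n ≡ 0 (mod 36)' and Q = 'n ≡ 0 (mod 6)'.

If not (n ≡ 0 (mod 6)), then not (n ≡ 0 (mod 36)).


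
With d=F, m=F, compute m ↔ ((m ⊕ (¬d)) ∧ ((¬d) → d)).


Substitute d=F, m=F:
¬d = T
m ⊕ (¬d) = F ⊕ T = T
¬d = T
(¬d) → d = T → F = F
(m ⊕ (¬d)) ∧ ((¬d) → d) = T ∧ F = F
m ↔ ((m ⊕ (¬d)) ∧ ((¬d) → d)) = F ↔ F = T

T


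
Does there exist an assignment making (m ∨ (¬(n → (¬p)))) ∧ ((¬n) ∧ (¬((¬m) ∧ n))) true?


Search for a satisfying assignment over {m, n, p}.
Try m=T, n=F, p=F: the formula evaluates to T.
A satisfying assignment exists.

Satisfiable.


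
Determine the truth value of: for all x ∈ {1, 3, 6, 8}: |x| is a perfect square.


Evaluate the predicate on each element: 1:T, 3:F, 6:F, 8:F.
Counterexample x = 3 fails the predicate.

F


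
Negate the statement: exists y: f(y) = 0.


¬(forall x: φ) = exists x: ¬φ, and ¬(exists x: φ) = forall x: ¬φ.
Apply to the existential statement.

forall y: ~(f(y) = 0)


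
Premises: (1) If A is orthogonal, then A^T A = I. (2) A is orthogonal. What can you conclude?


Modus ponens: from (P → Q) and P, infer Q.
P = 'A is orthogonal' is asserted, and P → Q holds, so Q follows.

A^T A = I.


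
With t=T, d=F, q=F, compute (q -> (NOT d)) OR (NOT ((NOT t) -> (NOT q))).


Substitute t=T, d=F, q=F:
NOT d = T
q -> (NOT d) = F -> T = T
NOT t = F
NOT q = T
(NOT t) -> (NOT q) = F -> T = T
NOT ((NOT t) -> (NOT q)) = F
(q -> (NOT d)) OR (NOT ((NOT t) -> (NOT q))) = T OR F = T

T


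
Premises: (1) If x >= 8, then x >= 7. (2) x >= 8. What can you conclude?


Modus ponens: from (P → Q) and P, infer Q.
P = 'x >= 8' is asserted, and P → Q holds, so Q follows.

x >= 7.


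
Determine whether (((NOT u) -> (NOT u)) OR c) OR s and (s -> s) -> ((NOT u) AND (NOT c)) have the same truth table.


Compare truth tables:
c | s | u | φ | ψ
-----------------
F | F | F | T | T
T | F | F | T | F
F | T | F | T | T
T | T | F | T | F
F | F | T | T | F
T | F | T | T | F
F | T | T | T | F
T | T | T | T | F
They differ at row 2 (c=T, s=F, u=F): φ=T but ψ=F.

No, they are not logically equivalent.


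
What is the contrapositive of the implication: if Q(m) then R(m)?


The contrapositive of (P → Q) is (¬Q → ¬P); it is logically equivalent to the original.
Here P = 'Q(m)' and Q = 'R(m)'.

If not (R(m)), then not (Q(m)).


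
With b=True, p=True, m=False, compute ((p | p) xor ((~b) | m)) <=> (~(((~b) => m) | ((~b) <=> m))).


Substitute b=True, p=True, m=False:
… (earlier sub-steps elided)
~b = False
(~b) | m = False | False = False
(p | p) xor ((~b) | m) = True xor False = True
~b = False
(~b) => m = False => False = True
~b = False
(~b) <=> m = False <=> False = True
((~b) => m) | ((~b) <=> m) = True | True = True
~(((~b) => m) | ((~b) <=> m)) = False
((p | p) xor ((~b) | m)) <=> (~(((~b) => m) | ((~b) <=> m))) = True <=> False = False

False


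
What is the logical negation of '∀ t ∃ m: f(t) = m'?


Negation flips each quantifier (∀↔∃) and negates the inner predicate.
¬(∀ t ∃ m: φ) = ∃ t ∀ m: ¬φ.

∃ t ∀ m: ¬(f(t) = m)


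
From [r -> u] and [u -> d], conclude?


Hypothetical syllogism: from (P → Q) and (Q → R), infer (P → R).
Chain the two implications through the shared middle term 'u'.

r -> d


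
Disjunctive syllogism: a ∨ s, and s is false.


Disjunctive syllogism: from (P ∨ Q) and ¬P, infer Q.
One disjunct, 's', is ruled out; the other must hold.

a


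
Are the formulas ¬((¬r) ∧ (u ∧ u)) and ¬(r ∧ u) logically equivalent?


Compare truth tables:
r | u | φ | ψ
-------------
F | F | T | T
T | F | T | T
F | T | F | T
T | T | T | F
They differ at row 3 (r=F, u=T): φ=F but ψ=T.

No, they are not logically equivalent.


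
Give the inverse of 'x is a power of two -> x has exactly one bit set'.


The inverse of (P → Q) is (¬P → ¬Q). It is equivalent to the converse, not to the original.
Here P = 'x is a power of two' and Q = 'x has exactly one bit set'.

If not (x is a power of two), then not (x has exactly one bit set).


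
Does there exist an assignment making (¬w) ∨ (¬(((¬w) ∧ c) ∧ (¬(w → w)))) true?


Search for a satisfying assignment over {c, w}.
Try c=F, w=F: the formula evaluates to T.
A satisfying assignment exists.

Satisfiable.


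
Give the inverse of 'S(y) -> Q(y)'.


The inverse of (P → Q) is (¬P → ¬Q). It is equivalent to the converse, not to the original.
Here P = 'S(y)' and Q = 'Q(y)'.

If not (S(y)), then not (Q(y)).


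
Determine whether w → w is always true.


Build the truth table over {w}:
w | φ
-----
F | T
T | T
Every row evaluates to true.

Yes, it is a tautology.


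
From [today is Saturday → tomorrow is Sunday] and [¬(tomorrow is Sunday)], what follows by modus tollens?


Modus tollens: from (P → Q) and ¬Q, infer ¬P.
Q = 'tomorrow is Sunday' is denied; since P → Q, P must also fail.

Not (today is Saturday).


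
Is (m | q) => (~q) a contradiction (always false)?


Truth table over {m, q}:
m | q | φ
---------
False | False | True
True | False | True
False | True | False
True | True | False
Satisfying assignment at row 1: m=False, q=False gives True.

No, it is not a contradiction.


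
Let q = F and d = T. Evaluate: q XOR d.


Exclusive or is true when exactly one operand is true.
Substitute: q=F, d=T.
F XOR T evaluates to T.

T


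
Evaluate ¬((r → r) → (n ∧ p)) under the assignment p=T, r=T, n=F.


Substitute p=T, r=T, n=F:
r → r = T → T = T
n ∧ p = F ∧ T = F
(r → r) → (n ∧ p) = T → F = F
¬((r → r) → (n ∧ p)) = T

T


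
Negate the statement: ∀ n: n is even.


¬(∀ x: φ) = ∃ x: ¬φ, and ¬(∃ x: φ) = ∀ x: ¬φ.
Apply to the universal statement.

∃ n: ¬(n is even)


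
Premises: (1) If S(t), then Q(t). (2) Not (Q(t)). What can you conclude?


Modus tollens: from (P → Q) and ¬Q, infer ¬P.
Q = 'Q(t)' is denied; since P → Q, P must also fail.

Not (S(t)).


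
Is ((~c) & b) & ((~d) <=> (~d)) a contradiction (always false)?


Truth table over {b, c, d}:
b | c | d | φ
-------------
False | False | False | False
True | False | False | True
False | True | False | False
True | True | False | False
False | False | True | False
True | False | True | True
False | True | True | False
True | True | True | False
Satisfying assignment at row 2: b=True, c=False, d=False gives True.

No, it is not a contradiction.


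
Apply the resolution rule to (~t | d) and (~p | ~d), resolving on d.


The clauses contain complementary literals d and ~d.
Resolution eliminates this pair and disjoins the remaining literals (merging duplicates).

(~t | ~p)


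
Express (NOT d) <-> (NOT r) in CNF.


Step 1: Rewrite (¬d) ↔ (¬r) as ((¬d) → (¬r)) ∧ ((¬r) → (¬d)).
Step 2: Rewrite each implication as a disjunction.
Step 3: Eliminate any double negations (¬¬X = X).

(d OR (NOT r)) AND (r OR (NOT d))


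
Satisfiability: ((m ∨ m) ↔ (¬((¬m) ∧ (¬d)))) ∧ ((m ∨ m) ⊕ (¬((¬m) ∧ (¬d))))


Check all 4 assignments over {d, m}:
d | m | φ
---------
F | F | F
T | F | F
F | T | F
T | T | F
No assignment makes the formula true.

Unsatisfiable.


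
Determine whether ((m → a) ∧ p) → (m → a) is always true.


Build the truth table over {a, m, p}:
a | m | p | φ
-------------
F | F | F | T
T | F | F | T
F | T | F | T
T | T | F | T
F | F | T | T
T | F | T | T
F | T | T | T
T | T | T | T
Every row evaluates to true.

Yes, it is a tautology.


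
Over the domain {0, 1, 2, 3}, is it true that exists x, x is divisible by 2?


Evaluate the predicate on each element: 0:True, 1:False, 2:True, 3:False.
Witness x = 0 satisfies the predicate.

True


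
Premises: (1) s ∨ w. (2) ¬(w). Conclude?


Disjunctive syllogism: from (P ∨ Q) and ¬P, infer Q.
One disjunct, 'w', is ruled out; the other must hold.

s


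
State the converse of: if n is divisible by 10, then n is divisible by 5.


The converse of (P → Q) is (Q → P). It is not in general equivalent to the original.
Here P = 'n is divisible by 10' and Q = 'n is divisible by 5'.

If n is divisible by 5, then n is divisible by 10.


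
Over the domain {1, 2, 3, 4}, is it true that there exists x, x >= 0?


Evaluate the predicate on each element: 1:T, 2:T, 3:T, 4:T.
Witness x = 1 satisfies the predicate.

T


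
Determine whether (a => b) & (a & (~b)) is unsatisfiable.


Truth table over {a, b}:
a | b | φ
---------
False | False | False
True | False | False
False | True | False
True | True | False
Every row is false.

Yes, it is a contradiction.


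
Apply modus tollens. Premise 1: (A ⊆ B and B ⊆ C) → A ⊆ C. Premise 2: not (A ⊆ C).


Modus tollens: from (P → Q) and ¬Q, infer ¬P.
Q = 'A ⊆ C' is denied; since P → Q, P must also fail.

Not ((A ⊆ B and B ⊆ C)).


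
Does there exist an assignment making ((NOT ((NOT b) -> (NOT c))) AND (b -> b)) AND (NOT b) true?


Search for a satisfying assignment over {b, c}.
Try b=F, c=T: the formula evaluates to T.
A satisfying assignment exists.

Satisfiable.


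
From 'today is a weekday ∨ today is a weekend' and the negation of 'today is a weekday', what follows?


Disjunctive syllogism: from (P ∨ Q) and ¬P, infer Q.
One disjunct, 'today is a weekday', is ruled out; the other must hold.

today is a weekend


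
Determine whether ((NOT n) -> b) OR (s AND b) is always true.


Build the truth table over {b, n, s}:
b | n | s | φ
-------------
F | F | F | F
T | F | F | T
F | T | F | T
T | T | F | T
F | F | T | F
T | F | T | T
F | T | T | T
T | T | T | T
Counterexample at row 1: with b=F, n=F, s=F, the formula is F.

No, it is not a tautology.


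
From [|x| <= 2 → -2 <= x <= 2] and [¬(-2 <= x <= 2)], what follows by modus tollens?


Modus tollens: from (P → Q) and ¬Q, infer ¬P.
Q = '-2 <= x <= 2' is denied; since P → Q, P must also fail.

Not (|x| <= 2).


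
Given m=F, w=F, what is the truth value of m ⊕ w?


Exclusive or is true when exactly one operand is true.
Substitute: m=F, w=F.
F ⊕ F evaluates to F.

F


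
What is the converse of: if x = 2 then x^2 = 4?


The converse of (P → Q) is (Q → P). It is not in general equivalent to the original.
Here P = 'x = 2' and Q = 'x^2 = 4'.

If x^2 = 4, then x = 2.


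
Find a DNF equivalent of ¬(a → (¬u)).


Step 1: Rewrite implication then negate: ¬(¬a ∨ (¬u)) = a ∧ ¬(¬u).
Step 2: Eliminate any double negations (¬¬X = X).

a ∧ u


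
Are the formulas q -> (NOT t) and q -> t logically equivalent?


Compare truth tables:
q | t | φ | ψ
-------------
F | F | T | T
T | F | T | F
F | T | T | T
T | T | F | T
They differ at row 2 (q=T, t=F): φ=T but ψ=F.

No, they are not logically equivalent.


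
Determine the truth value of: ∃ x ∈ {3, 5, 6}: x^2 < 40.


Evaluate the predicate on each element: 3:T, 5:T, 6:T.
Witness x = 3 satisfies the predicate.

T
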